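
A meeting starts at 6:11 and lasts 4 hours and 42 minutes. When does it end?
Starting time: 6:11
Adding 42 minutes to 11 minutes: 11 + 42 = 53 minutes
Adding 4 hours: 6 + 4 = 10
Final time: 10:53

Final answer: 10:53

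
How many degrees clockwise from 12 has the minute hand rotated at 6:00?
The minute hand moves 6 degrees per minute.
At 6:00: 0 x 6 = 0 degrees

Final answer: 0 degrees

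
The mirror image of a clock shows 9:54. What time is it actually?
Reflection across the vertical (12-6) axis maps a hand at angle A degrees to (360 - A) degrees, which sends a reading of T minutes past 12:00 to (720 - T) minutes past 12:00.
Mirror reads 9:54 = 594 minutes past 12:00.
Actual time: (720 - 594) mod 720 = 126 minutes = 2:06.

Final answer: 2:06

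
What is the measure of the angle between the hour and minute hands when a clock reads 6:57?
Hour hand position: 6 x 30 + 57 x 0.5 = 208.5 degrees
Minute hand position: 57 x 6 = 342 degrees
Difference: |208.5 - 342| = 133.5 degrees
The angle between the hands is 133.5 degrees

Final answer: 133.5 degrees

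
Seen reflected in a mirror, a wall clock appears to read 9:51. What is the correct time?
Reflection across the vertical (12-6) axis maps a hand at angle A degrees to (360 - A) degrees, which sends a reading of T minutes past 12:00 to (720 - T) minutes past 12:00.
Mirror reads 9:51 = 591 minutes past 12:00.
Actual time: (720 - 591) mod 720 = 129 minutes = 2:09.

Final answer: 2:09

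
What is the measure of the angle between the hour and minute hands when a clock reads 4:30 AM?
Hour hand position: 4 x 30 + 30 x 0.5 = 135 degrees
Minute hand position: 30 x 6 = 180 degrees
Difference: |135 - 180| = 45 degrees
The angle between the hands is 45 degrees

Final answer: 45 degrees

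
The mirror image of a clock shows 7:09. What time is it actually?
Reflection across the vertical (12-6) axis maps a hand at angle A degrees to (360 - A) degrees, which sends a reading of T minutes past 12:00 to (720 - T) minutes past 12:00.
Mirror reads 7:09 = 429 minutes past 12:00.
Actual time: (720 - 429) mod 720 = 291 minutes = 4:51.

Final answer: 4:51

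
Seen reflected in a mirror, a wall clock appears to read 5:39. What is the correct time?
Reflection across the vertical (12-6) axis maps a hand at angle A degrees to (360 - A) degrees, which sends a reading of T minutes past 12:00 to (720 - T) minutes past 12:00.
Mirror reads 5:39 = 339 minutes past 12:00.
Actual time: (720 - 339) mod 720 = 381 minutes = 6:21.

Final answer: 6:21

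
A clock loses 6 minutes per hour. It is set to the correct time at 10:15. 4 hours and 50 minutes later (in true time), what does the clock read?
For every 60 true minutes, the faulty clock advances 60 - 6 = 54 minutes.
True elapsed: 4 hours and 50 minutes = 290 minutes.
Faulty clock advances: 290 x 54/60 = 261 minutes (drift: 29 minutes behind).
Shown time: 10:15 + 261 minutes = 2:36.

Final answer: 2:36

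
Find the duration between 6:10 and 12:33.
From 6:10 to 12:33:
(12 x 60 + 33) - (6 x 60 + 10) = 753 - 370 = 383 minutes
= 6 hours and 23 minutes

Final answer: 6 hours and 23 minutes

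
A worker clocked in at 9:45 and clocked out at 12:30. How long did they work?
From 9:45 to 12:30:
(12 x 60 + 30) - (9 x 60 + 45) = 750 - 585 = 165 minutes
= 2 hours and 45 minutes

Final answer: 2 hours and 45 minutes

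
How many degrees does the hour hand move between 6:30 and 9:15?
The hour hand moves 0.5 degrees per minute.
Time elapsed: 9:15 - 6:30 = 165 minutes
Angular displacement: 165 x 0.5 = 82.5 degrees

Final answer: 82.5 degrees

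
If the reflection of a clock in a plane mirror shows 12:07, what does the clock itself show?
Reflection across the vertical (12-6) axis maps a hand at angle A degrees to (360 - A) degrees, which sends a reading of T minutes past 12:00 to (720 - T) minutes past 12:00.
Mirror reads 12:07 = 7 minutes past 12:00.
Actual time: (720 - 7) mod 720 = 713 minutes = 11:53.

Final answer: 11:53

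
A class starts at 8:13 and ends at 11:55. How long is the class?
From 8:13 to 11:55:
(11 x 60 + 55) - (8 x 60 + 13) = 715 - 493 = 222 minutes
= 3 hours and 42 minutes

Final answer: 3 hours and 42 minutes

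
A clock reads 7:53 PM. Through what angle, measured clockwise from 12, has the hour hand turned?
The hour hand moves 30 degrees per hour and 0.5 degrees per minute.
At 7:53: (7) x 30 + 53 x 0.5 = 210 + 26.5 = 236.5 degrees

Final answer: 236.5 degrees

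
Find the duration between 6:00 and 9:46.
From 6:00 to 9:46:
(9 x 60 + 46) - (6 x 60 + 0) = 586 - 360 = 226 minutes
= 3 hours and 46 minutes

Final answer: 3 hours and 46 minutes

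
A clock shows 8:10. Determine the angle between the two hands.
Hour hand position: 8 x 30 + 10 x 0.5 = 245 degrees
Minute hand position: 10 x 6 = 60 degrees
Difference: |245 - 60| = 185 degrees
Since 185 > 180, the smaller angle is 360 - 185 = 175 degrees

Final answer: 175 degrees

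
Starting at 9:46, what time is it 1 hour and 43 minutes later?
Starting time: 9:46
Adding 43 minutes to 46 minutes: 46 + 43 = 89 minutes = 1 hour and 29 minutes
Adding 1 hour: 9 + 1 + 1 (carry) = 11
Final time: 11:29

Final answer: 11:29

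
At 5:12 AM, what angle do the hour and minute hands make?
Hour hand position: 5 x 30 + 12 x 0.5 = 156 degrees
Minute hand position: 12 x 6 = 72 degrees
Difference: |156 - 72| = 84 degrees
The angle between the hands is 84 degrees

Final answer: 84 degrees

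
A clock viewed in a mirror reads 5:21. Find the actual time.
Reflection across the vertical (12-6) axis maps a hand at angle A degrees to (360 - A) degrees, which sends a reading of T minutes past 12:00 to (720 - T) minutes past 12:00.
Mirror reads 5:21 = 321 minutes past 12:00.
Actual time: (720 - 321) mod 720 = 399 minutes = 6:39.

Final answer: 6:39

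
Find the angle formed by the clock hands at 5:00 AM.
Hour hand position: 5 x 30 + 0 x 0.5 = 150 degrees
Minute hand position: 0 x 6 = 0 degrees
Difference: |150 - 0| = 150 degrees
The angle between the hands is 150 degrees

Final answer: 150 degrees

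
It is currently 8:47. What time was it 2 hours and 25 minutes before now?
Starting time: 8:47 = 527 total minutes past 12:00
Subtracting: 2 hours and 25 minutes = 145 minutes
527 - 145 = 382 minutes
= 6 hours and 22 minutes past 12:00 = 6:22

Final answer: 6:22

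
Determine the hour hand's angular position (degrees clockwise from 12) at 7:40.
The hour hand moves 30 degrees per hour and 0.5 degrees per minute.
At 7:40: (7) x 30 + 40 x 0.5 = 210 + 20 = 230 degrees

Final answer: 230 degrees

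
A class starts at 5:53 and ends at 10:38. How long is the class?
From 5:53 to 10:38:
(10 x 60 + 38) - (5 x 60 + 53) = 638 - 353 = 285 minutes
= 4 hours and 45 minutes

Final answer: 4 hours and 45 minutes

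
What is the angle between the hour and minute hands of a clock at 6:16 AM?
Hour hand position: 6 x 30 + 16 x 0.5 = 188 degrees
Minute hand position: 16 x 6 = 96 degrees
Difference: |188 - 96| = 92 degrees
The angle between the hands is 92 degrees

Final answer: 92 degrees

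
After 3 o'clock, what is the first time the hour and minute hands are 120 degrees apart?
At t minutes past 3:00, the hour hand is at 30 x 3 + 0.5t degrees and the minute hand is at 6t degrees.
The smaller angle between them is 120 degrees when |30H - 5.5t| = 120 or |30H - 5.5t| = 240.
With H = 3, solve 30 x 3 - 5.5t = +/- target for each target:
  t = (30 x 3 - 120) / 5.5 = -5.45 (outside (0, 60))
  t = (30 x 3 + 120) / 5.5 = 38.18
  t = (30 x 3 - 240) / 5.5 = -27.27 (outside (0, 60))
  t = (30 x 3 + 240) / 5.5 = 60 (outside (0, 60))
Valid solutions in (0, 60): {38.18} minutes.
The first occurrence is t = 38.18 minutes.
The hands form a 120-degree angle at 38.18 minutes past 3:00.

Final answer: 38.18 minutes past 3:00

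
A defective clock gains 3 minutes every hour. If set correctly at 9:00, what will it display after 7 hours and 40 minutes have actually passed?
For every 60 true minutes, the faulty clock advances 60 + 3 = 63 minutes.
True elapsed: 7 hours and 40 minutes = 460 minutes.
Faulty clock advances: 460 x 63/60 = 483 minutes (drift: 23 minutes ahead).
Shown time: 9:00 + 483 minutes = 5:03.

Final answer: 5:03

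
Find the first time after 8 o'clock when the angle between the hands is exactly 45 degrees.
At t minutes past 8:00, the hour hand is at 30 x 8 + 0.5t degrees and the minute hand is at 6t degrees.
The smaller angle between them is 45 degrees when |30H - 5.5t| = 45 or |30H - 5.5t| = 315.
With H = 8, solve 30 x 8 - 5.5t = +/- target for each target:
  t = (30 x 8 - 45) / 5.5 = 35.45
  t = (30 x 8 + 45) / 5.5 = 51.82
  t = (30 x 8 - 315) / 5.5 = -13.64 (outside (0, 60))
  t = (30 x 8 + 315) / 5.5 = 100.91 (outside (0, 60))
Valid solutions in (0, 60): {35.45, 51.82} minutes.
The first occurrence is t = 35.45 minutes.
The hands form a 45-degree angle at 35.45 minutes past 8:00.

Final answer: 35.45 minutes past 8:00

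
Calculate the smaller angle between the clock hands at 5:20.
Hour hand position: 5 x 30 + 20 x 0.5 = 160 degrees
Minute hand position: 20 x 6 = 120 degrees
Difference: |160 - 120| = 40 degrees
The angle between the hands is 40 degrees

Final answer: 40 degrees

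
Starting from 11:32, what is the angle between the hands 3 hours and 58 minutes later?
First find the time 3 hours and 58 minutes after 11:32.
Total minutes: 11 x 60 + 32 + 3 x 60 + 58 = 930.
930 mod 720 = 210 minutes = 3:30.
Now compute the angle at 3:30:
Hour hand: 3 x 30 + 30 x 0.5 = 105 degrees
Minute hand: 30 x 6 = 180 degrees
Difference: |105 - 180| = 75 degrees
The angle is 75 degrees

Final answer: 75 degrees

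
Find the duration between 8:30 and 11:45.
From 8:30 to 11:45:
(11 x 60 + 45) - (8 x 60 + 30) = 705 - 510 = 195 minutes
= 3 hours and 15 minutes

Final answer: 3 hours and 15 minutes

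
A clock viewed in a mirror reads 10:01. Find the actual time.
Reflection across the vertical (12-6) axis maps a hand at angle A degrees to (360 - A) degrees, which sends a reading of T minutes past 12:00 to (720 - T) minutes past 12:00.
Mirror reads 10:01 = 601 minutes past 12:00.
Actual time: (720 - 601) mod 720 = 119 minutes = 1:59.

Final answer: 1:59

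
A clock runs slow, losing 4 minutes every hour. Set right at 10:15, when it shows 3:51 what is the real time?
For every 60 true minutes, the faulty clock advances 56 minutes, so 1 faulty-clock minute corresponds to 60/56 true minutes.
From 10:15 to 3:51 on the faulty dial is 336 minutes.
True elapsed: 336 x 60/56 = 360 minutes = 6 hours.
True time: 10:15 + 6 hours = 4:15.

Final answer: 4:15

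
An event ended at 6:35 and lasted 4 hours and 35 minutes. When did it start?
Starting time: 6:35 = 395 total minutes past 12:00
Subtracting: 4 hours and 35 minutes = 275 minutes
395 - 275 = 120 minutes
= 2 hours past 12:00 = 2:00

Final answer: 2:00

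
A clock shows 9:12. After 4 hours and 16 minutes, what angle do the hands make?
First find the time 4 hours and 16 minutes after 9:12.
Total minutes: 9 x 60 + 12 + 4 x 60 + 16 = 808.
808 mod 720 = 88 minutes = 1:28.
Now compute the angle at 1:28:
Hour hand: 1 x 30 + 28 x 0.5 = 44 degrees
Minute hand: 28 x 6 = 168 degrees
Difference: |44 - 168| = 124 degrees
The angle is 124 degrees

Final answer: 124 degrees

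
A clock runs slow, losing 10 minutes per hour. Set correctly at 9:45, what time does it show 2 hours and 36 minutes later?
For every 60 true minutes, the faulty clock advances 60 - 10 = 50 minutes.
True elapsed: 2 hours and 36 minutes = 156 minutes.
Faulty clock advances: 156 x 50/60 = 130 minutes (drift: 26 minutes behind).
Shown time: 9:45 + 130 minutes = 11:55.

Final answer: 11:55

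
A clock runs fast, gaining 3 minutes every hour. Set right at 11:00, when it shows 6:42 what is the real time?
For every 60 true minutes, the faulty clock advances 63 minutes, so 1 faulty-clock minute corresponds to 60/63 true minutes.
From 11:00 to 6:42 on the faulty dial is 462 minutes.
True elapsed: 462 x 60/63 = 440 minutes = 7 hours and 20 minutes.
True time: 11:00 + 7 hours and 20 minutes = 6:20.

Final answer: 6:20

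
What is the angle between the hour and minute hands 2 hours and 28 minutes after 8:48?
First find the time 2 hours and 28 minutes after 8:48.
Total minutes: 8 x 60 + 48 + 2 x 60 + 28 = 676.
676 mod 720 = 676 minutes = 11:16.
Now compute the angle at 11:16:
Hour hand: 11 x 30 + 16 x 0.5 = 338 degrees
Minute hand: 16 x 6 = 96 degrees
Difference: |338 - 96| = 242 degrees
Smaller angle: 360 - 242 = 118 degrees

Final answer: 118 degrees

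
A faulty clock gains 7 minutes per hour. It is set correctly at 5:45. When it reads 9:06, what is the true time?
For every 60 true minutes, the faulty clock advances 67 minutes, so 1 faulty-clock minute corresponds to 60/67 true minutes.
From 5:45 to 9:06 on the faulty dial is 201 minutes.
True elapsed: 201 x 60/67 = 180 minutes = 3 hours.
True time: 5:45 + 3 hours = 8:45.

Final answer: 8:45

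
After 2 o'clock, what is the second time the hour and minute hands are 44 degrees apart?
At t minutes past 2:00, the hour hand is at 30 x 2 + 0.5t degrees and the minute hand is at 6t degrees.
The smaller angle between them is 44 degrees when |30H - 5.5t| = 44 or |30H - 5.5t| = 316.
With H = 2, solve 30 x 2 - 5.5t = +/- target for each target:
  t = (30 x 2 - 44) / 5.5 = 2.91
  t = (30 x 2 + 44) / 5.5 = 18.91
  t = (30 x 2 - 316) / 5.5 = -46.55 (outside (0, 60))
  t = (30 x 2 + 316) / 5.5 = 68.36 (outside (0, 60))
Valid solutions in (0, 60): {2.91, 18.91} minutes.
The second occurrence is t = 18.91 minutes.
The hands form a 44-degree angle at 18.91 minutes past 2:00.

Final answer: 18.91 minutes past 2:00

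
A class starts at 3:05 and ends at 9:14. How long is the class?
From 3:05 to 9:14:
(9 x 60 + 14) - (3 x 60 + 5) = 554 - 185 = 369 minutes
= 6 hours and 9 minutes

Final answer: 6 hours and 9 minutes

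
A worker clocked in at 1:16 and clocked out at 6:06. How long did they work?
From 1:16 to 6:06:
(6 x 60 + 6) - (1 x 60 + 16) = 366 - 76 = 290 minutes
= 4 hours and 50 minutes

Final answer: 4 hours and 50 minutes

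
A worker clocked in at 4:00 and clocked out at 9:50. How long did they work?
From 4:00 to 9:50:
(9 x 60 + 50) - (4 x 60 + 0) = 590 - 240 = 350 minutes
= 5 hours and 50 minutes

Final answer: 5 hours and 50 minutes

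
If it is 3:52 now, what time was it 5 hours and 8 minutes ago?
Starting time: 3:52 = 232 total minutes past 12:00
Subtracting: 5 hours and 8 minutes = 308 minutes
232 - 308 = -76 (negative, add 12 hours = 720) = 644 minutes
= 10 hours and 44 minutes past 12:00 = 10:44

Final answer: 10:44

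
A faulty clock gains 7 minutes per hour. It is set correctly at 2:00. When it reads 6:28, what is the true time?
For every 60 true minutes, the faulty clock advances 67 minutes, so 1 faulty-clock minute corresponds to 60/67 true minutes.
From 2:00 to 6:28 on the faulty dial is 268 minutes.
True elapsed: 268 x 60/67 = 240 minutes = 4 hours.
True time: 2:00 + 4 hours = 6:00.

Final answer: 6:00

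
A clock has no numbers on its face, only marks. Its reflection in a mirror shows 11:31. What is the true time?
Reflection across the vertical (12-6) axis maps a hand at angle A degrees to (360 - A) degrees, which sends a reading of T minutes past 12:00 to (720 - T) minutes past 12:00.
Mirror reads 11:31 = 691 minutes past 12:00.
Actual time: (720 - 691) mod 720 = 29 minutes = 12:29.

Final answer: 12:29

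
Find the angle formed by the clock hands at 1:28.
Hour hand position: 1 x 30 + 28 x 0.5 = 44 degrees
Minute hand position: 28 x 6 = 168 degrees
Difference: |44 - 168| = 124 degrees
The angle between the hands is 124 degrees

Final answer: 124 degrees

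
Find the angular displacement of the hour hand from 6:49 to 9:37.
The hour hand moves 0.5 degrees per minute.
Time elapsed: 9:37 - 6:49 = 168 minutes
Angular displacement: 168 x 0.5 = 84 degrees

Final answer: 84 degrees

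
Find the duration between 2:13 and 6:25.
From 2:13 to 6:25:
(6 x 60 + 25) - (2 x 60 + 13) = 385 - 133 = 252 minutes
= 4 hours and 12 minutes

Final answer: 4 hours and 12 minutes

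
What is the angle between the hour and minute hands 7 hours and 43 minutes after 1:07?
First find the time 7 hours and 43 minutes after 1:07.
Total minutes: 1 x 60 + 7 + 7 x 60 + 43 = 530.
530 mod 720 = 530 minutes = 8:50.
Now compute the angle at 8:50:
Hour hand: 8 x 30 + 50 x 0.5 = 265 degrees
Minute hand: 50 x 6 = 300 degrees
Difference: |265 - 300| = 35 degrees
The angle is 35 degrees

Final answer: 35 degrees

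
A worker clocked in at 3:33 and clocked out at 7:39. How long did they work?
From 3:33 to 7:39:
(7 x 60 + 39) - (3 x 60 + 33) = 459 - 213 = 246 minutes
= 4 hours and 6 minutes

Final answer: 4 hours and 6 minutes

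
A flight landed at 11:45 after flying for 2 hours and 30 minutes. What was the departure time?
Starting time: 11:45 = 705 total minutes past 12:00
Subtracting: 2 hours and 30 minutes = 150 minutes
705 - 150 = 555 minutes
= 9 hours and 15 minutes past 12:00 = 9:15

Final answer: 9:15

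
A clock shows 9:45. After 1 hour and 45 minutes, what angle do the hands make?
First find the time 1 hour and 45 minutes after 9:45.
Total minutes: 9 x 60 + 45 + 1 x 60 + 45 = 690.
690 mod 720 = 690 minutes = 11:30.
Now compute the angle at 11:30:
Hour hand: 11 x 30 + 30 x 0.5 = 345 degrees
Minute hand: 30 x 6 = 180 degrees
Difference: |345 - 180| = 165 degrees
The angle is 165 degrees

Final answer: 165 degrees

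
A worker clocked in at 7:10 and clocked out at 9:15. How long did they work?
From 7:10 to 9:15:
(9 x 60 + 15) - (7 x 60 + 10) = 555 - 430 = 125 minutes
= 2 hours and 5 minutes

Final answer: 2 hours and 5 minutes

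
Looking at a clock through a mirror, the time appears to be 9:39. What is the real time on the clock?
Reflection across the vertical (12-6) axis maps a hand at angle A degrees to (360 - A) degrees, which sends a reading of T minutes past 12:00 to (720 - T) minutes past 12:00.
Mirror reads 9:39 = 579 minutes past 12:00.
Actual time: (720 - 579) mod 720 = 141 minutes = 2:21.

Final answer: 2:21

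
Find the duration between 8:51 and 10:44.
From 8:51 to 10:44:
(10 x 60 + 44) - (8 x 60 + 51) = 644 - 531 = 113 minutes
= 1 hour and 53 minutes

Final answer: 1 hour and 53 minutes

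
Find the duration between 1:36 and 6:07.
From 1:36 to 6:07:
(6 x 60 + 7) - (1 x 60 + 36) = 367 - 96 = 271 minutes
= 4 hours and 31 minutes

Final answer: 4 hours and 31 minutes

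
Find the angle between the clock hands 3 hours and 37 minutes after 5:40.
First find the time 3 hours and 37 minutes after 5:40.
Total minutes: 5 x 60 + 40 + 3 x 60 + 37 = 557.
557 mod 720 = 557 minutes = 9:17.
Now compute the angle at 9:17:
Hour hand: 9 x 30 + 17 x 0.5 = 278.5 degrees
Minute hand: 17 x 6 = 102 degrees
Difference: |278.5 - 102| = 176.5 degrees
The angle is 176.5 degrees

Final answer: 176.5 degrees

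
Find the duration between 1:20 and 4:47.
From 1:20 to 4:47:
(4 x 60 + 47) - (1 x 60 + 20) = 287 - 80 = 207 minutes
= 3 hours and 27 minutes

Final answer: 3 hours and 27 minutes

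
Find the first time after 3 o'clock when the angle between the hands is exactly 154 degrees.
At t minutes past 3:00, the hour hand is at 30 x 3 + 0.5t degrees and the minute hand is at 6t degrees.
The smaller angle between them is 154 degrees when |30H - 5.5t| = 154 or |30H - 5.5t| = 206.
With H = 3, solve 30 x 3 - 5.5t = +/- target for each target:
  t = (30 x 3 - 154) / 5.5 = -11.64 (outside (0, 60))
  t = (30 x 3 + 154) / 5.5 = 44.36
  t = (30 x 3 - 206) / 5.5 = -21.09 (outside (0, 60))
  t = (30 x 3 + 206) / 5.5 = 53.82
Valid solutions in (0, 60): {44.36, 53.82} minutes.
The first occurrence is t = 44.36 minutes.
The hands form a 154-degree angle at 44.36 minutes past 3:00.

Final answer: 44.36 minutes past 3:00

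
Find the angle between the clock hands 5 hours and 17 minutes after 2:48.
First find the time 5 hours and 17 minutes after 2:48.
Total minutes: 2 x 60 + 48 + 5 x 60 + 17 = 485.
485 mod 720 = 485 minutes = 8:05.
Now compute the angle at 8:05:
Hour hand: 8 x 30 + 5 x 0.5 = 242.5 degrees
Minute hand: 5 x 6 = 30 degrees
Difference: |242.5 - 30| = 212.5 degrees
Smaller angle: 360 - 212.5 = 147.5 degrees

Final answer: 147.5 degrees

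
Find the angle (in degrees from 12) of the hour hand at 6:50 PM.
The hour hand moves 30 degrees per hour and 0.5 degrees per minute.
At 6:50: (6) x 30 + 50 x 0.5 = 180 + 25 = 205 degrees

Final answer: 205 degrees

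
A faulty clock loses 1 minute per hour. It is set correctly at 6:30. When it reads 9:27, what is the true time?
For every 60 true minutes, the faulty clock advances 59 minutes, so 1 faulty-clock minute corresponds to 60/59 true minutes.
From 6:30 to 9:27 on the faulty dial is 177 minutes.
True elapsed: 177 x 60/59 = 180 minutes = 3 hours.
True time: 6:30 + 3 hours = 9:30.

Final answer: 9:30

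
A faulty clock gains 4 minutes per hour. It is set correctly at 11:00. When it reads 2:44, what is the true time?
For every 60 true minutes, the faulty clock advances 64 minutes, so 1 faulty-clock minute corresponds to 60/64 true minutes.
From 11:00 to 2:44 on the faulty dial is 224 minutes.
True elapsed: 224 x 60/64 = 210 minutes = 3 hours and 30 minutes.
True time: 11:00 + 3 hours and 30 minutes = 2:30.

Final answer: 2:30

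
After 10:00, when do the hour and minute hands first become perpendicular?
At t minutes past 10:00, the hour hand is at 30 x 10 + 0.5t degrees and the minute hand is at 6t degrees.
The smaller angle between them is 90 degrees when |30H - 5.5t| = 90 or |30H - 5.5t| = 270.
With H = 10, solve 30 x 10 - 5.5t = +/- target for each target:
  t = (30 x 10 - 90) / 5.5 = 38.18
  t = (30 x 10 + 90) / 5.5 = 70.91 (outside (0, 60))
  t = (30 x 10 - 270) / 5.5 = 5.45
  t = (30 x 10 + 270) / 5.5 = 103.64 (outside (0, 60))
Valid solutions in (0, 60): {5.45, 38.18} minutes.
First occurrence: t = 5.45 minutes.
The hands are at right angles at 5.45 minutes past 10:00.

Final answer: 5.45 minutes past 10:00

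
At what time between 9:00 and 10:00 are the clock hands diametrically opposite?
For hands to be 180 degrees apart: |30H - 5.5t| = 180
With H = 9: t = (30 x 9 + 180)/5.5 = 81.82 or t = (30 x 9 - 180)/5.5 = 16.36
First valid solution (0 < t < 60): t = 16.36 minutes
The hands are opposite at 16.36 minutes past 9:00.

Final answer: 16.36 minutes past 9:00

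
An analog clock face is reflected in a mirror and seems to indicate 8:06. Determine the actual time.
Reflection across the vertical (12-6) axis maps a hand at angle A degrees to (360 - A) degrees, which sends a reading of T minutes past 12:00 to (720 - T) minutes past 12:00.
Mirror reads 8:06 = 486 minutes past 12:00.
Actual time: (720 - 486) mod 720 = 234 minutes = 3:54.

Final answer: 3:54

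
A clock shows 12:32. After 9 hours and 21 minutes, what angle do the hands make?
First find the time 9 hours and 21 minutes after 12:32.
Total minutes: 12 x 60 + 32 + 9 x 60 + 21 = 1313.
1313 mod 720 = 593 minutes = 9:53.
Now compute the angle at 9:53:
Hour hand: 9 x 30 + 53 x 0.5 = 296.5 degrees
Minute hand: 53 x 6 = 318 degrees
Difference: |296.5 - 318| = 21.5 degrees
The angle is 21.5 degrees

Final answer: 21.5 degrees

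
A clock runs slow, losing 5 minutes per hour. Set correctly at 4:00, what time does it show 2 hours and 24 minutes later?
For every 60 true minutes, the faulty clock advances 60 - 5 = 55 minutes.
True elapsed: 2 hours and 24 minutes = 144 minutes.
Faulty clock advances: 144 x 55/60 = 132 minutes (drift: 12 minutes behind).
Shown time: 4:00 + 132 minutes = 6:12.

Final answer: 6:12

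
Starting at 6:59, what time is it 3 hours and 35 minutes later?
Starting time: 6:59
Adding 35 minutes to 59 minutes: 59 + 35 = 94 minutes = 1 hour and 34 minutes
Adding 3 hours: 6 + 3 + 1 (carry) = 10
Final time: 10:34

Final answer: 10:34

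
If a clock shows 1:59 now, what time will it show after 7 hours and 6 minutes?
Starting time: 1:59
Adding 6 minutes to 59 minutes: 59 + 6 = 65 minutes = 1 hour and 5 minutes
Adding 7 hours: 1 + 7 + 1 (carry) = 9
Final time: 9:05

Final answer: 9:05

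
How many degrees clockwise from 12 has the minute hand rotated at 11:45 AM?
The minute hand moves 6 degrees per minute.
At 11:45: 45 x 6 = 270 degrees

Final answer: 270 degrees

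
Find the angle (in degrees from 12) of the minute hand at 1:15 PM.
The minute hand moves 6 degrees per minute.
At 1:15: 15 x 6 = 90 degrees

Final answer: 90 degrees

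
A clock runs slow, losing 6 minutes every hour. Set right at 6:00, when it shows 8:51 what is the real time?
For every 60 true minutes, the faulty clock advances 54 minutes, so 1 faulty-clock minute corresponds to 60/54 true minutes.
From 6:00 to 8:51 on the faulty dial is 171 minutes.
True elapsed: 171 x 60/54 = 190 minutes = 3 hours and 10 minutes.
True time: 6:00 + 3 hours and 10 minutes = 9:10.

Final answer: 9:10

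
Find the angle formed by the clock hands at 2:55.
Hour hand position: 2 x 30 + 55 x 0.5 = 87.5 degrees
Minute hand position: 55 x 6 = 330 degrees
Difference: |87.5 - 330| = 242.5 degrees
Since 242.5 > 180, the smaller angle is 360 - 242.5 = 117.5 degrees

Final answer: 117.5 degrees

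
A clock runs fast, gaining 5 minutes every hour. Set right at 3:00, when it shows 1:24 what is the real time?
For every 60 true minutes, the faulty clock advances 65 minutes, so 1 faulty-clock minute corresponds to 60/65 true minutes.
From 3:00 to 1:24 on the faulty dial is 624 minutes.
True elapsed: 624 x 60/65 = 576 minutes = 9 hours and 36 minutes.
True time: 3:00 + 9 hours and 36 minutes = 12:36.

Final answer: 12:36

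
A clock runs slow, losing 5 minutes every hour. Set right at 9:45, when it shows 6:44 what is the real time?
For every 60 true minutes, the faulty clock advances 55 minutes, so 1 faulty-clock minute corresponds to 60/55 true minutes.
From 9:45 to 6:44 on the faulty dial is 539 minutes.
True elapsed: 539 x 60/55 = 588 minutes = 9 hours and 48 minutes.
True time: 9:45 + 9 hours and 48 minutes = 7:33.

Final answer: 7:33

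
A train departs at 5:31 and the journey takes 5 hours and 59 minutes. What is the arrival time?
Starting time: 5:31
Adding 59 minutes to 31 minutes: 31 + 59 = 90 minutes = 1 hour and 30 minutes
Adding 5 hours: 5 + 5 + 1 (carry) = 11
Final time: 11:30

Final answer: 11:30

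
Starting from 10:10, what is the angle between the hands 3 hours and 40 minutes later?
First find the time 3 hours and 40 minutes after 10:10.
Total minutes: 10 x 60 + 10 + 3 x 60 + 40 = 830.
830 mod 720 = 110 minutes = 1:50.
Now compute the angle at 1:50:
Hour hand: 1 x 30 + 50 x 0.5 = 55 degrees
Minute hand: 50 x 6 = 300 degrees
Difference: |55 - 300| = 245 degrees
Smaller angle: 360 - 245 = 115 degrees

Final answer: 115 degrees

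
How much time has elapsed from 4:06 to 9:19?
From 4:06 to 9:19:
(9 x 60 + 19) - (4 x 60 + 6) = 559 - 246 = 313 minutes
= 5 hours and 13 minutes

Final answer: 5 hours and 13 minutes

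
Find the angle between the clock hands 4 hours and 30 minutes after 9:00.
First find the time 4 hours and 30 minutes after 9:00.
Total minutes: 9 x 60 + 0 + 4 x 60 + 30 = 810.
810 mod 720 = 90 minutes = 1:30.
Now compute the angle at 1:30:
Hour hand: 1 x 30 + 30 x 0.5 = 45 degrees
Minute hand: 30 x 6 = 180 degrees
Difference: |45 - 180| = 135 degrees
The angle is 135 degrees

Final answer: 135 degrees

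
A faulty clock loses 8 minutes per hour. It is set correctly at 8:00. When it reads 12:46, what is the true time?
For every 60 true minutes, the faulty clock advances 52 minutes, so 1 faulty-clock minute corresponds to 60/52 true minutes.
From 8:00 to 12:46 on the faulty dial is 286 minutes.
True elapsed: 286 x 60/52 = 330 minutes = 5 hours and 30 minutes.
True time: 8:00 + 5 hours and 30 minutes = 1:30.

Final answer: 1:30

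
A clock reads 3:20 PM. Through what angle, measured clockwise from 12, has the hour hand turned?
The hour hand moves 30 degrees per hour and 0.5 degrees per minute.
At 3:20: (3) x 30 + 20 x 0.5 = 90 + 10 = 100 degrees

Final answer: 100 degrees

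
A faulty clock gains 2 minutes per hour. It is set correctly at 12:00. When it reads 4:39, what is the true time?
For every 60 true minutes, the faulty clock advances 62 minutes, so 1 faulty-clock minute corresponds to 60/62 true minutes.
From 12:00 to 4:39 on the faulty dial is 279 minutes.
True elapsed: 279 x 60/62 = 270 minutes = 4 hours and 30 minutes.
True time: 12:00 + 4 hours and 30 minutes = 4:30.

Final answer: 4:30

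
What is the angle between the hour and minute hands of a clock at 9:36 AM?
Hour hand position: 9 x 30 + 36 x 0.5 = 288 degrees
Minute hand position: 36 x 6 = 216 degrees
Difference: |288 - 216| = 72 degrees
The angle between the hands is 72 degrees

Final answer: 72 degrees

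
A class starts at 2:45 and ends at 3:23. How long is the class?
From 2:45 to 3:23:
(3 x 60 + 23) - (2 x 60 + 45) = 203 - 165 = 38 minutes
= 38 minutes

Final answer: 38 minutes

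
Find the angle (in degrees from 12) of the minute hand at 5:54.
The minute hand moves 6 degrees per minute.
At 5:54: 54 x 6 = 324 degrees

Final answer: 324 degrees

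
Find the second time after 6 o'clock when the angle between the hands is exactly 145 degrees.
At t minutes past 6:00, the hour hand is at 30 x 6 + 0.5t degrees and the minute hand is at 6t degrees.
The smaller angle between them is 145 degrees when |30H - 5.5t| = 145 or |30H - 5.5t| = 215.
With H = 6, solve 30 x 6 - 5.5t = +/- target for each target:
  t = (30 x 6 - 145) / 5.5 = 6.36
  t = (30 x 6 + 145) / 5.5 = 59.09
  t = (30 x 6 - 215) / 5.5 = -6.36 (outside (0, 60))
  t = (30 x 6 + 215) / 5.5 = 71.82 (outside (0, 60))
Valid solutions in (0, 60): {6.36, 59.09} minutes.
The second occurrence is t = 59.09 minutes.
The hands form a 145-degree angle at 59.09 minutes past 6:00.

Final answer: 59.09 minutes past 6:00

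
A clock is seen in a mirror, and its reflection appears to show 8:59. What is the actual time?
Reflection across the vertical (12-6) axis maps a hand at angle A degrees to (360 - A) degrees, which sends a reading of T minutes past 12:00 to (720 - T) minutes past 12:00.
Mirror reads 8:59 = 539 minutes past 12:00.
Actual time: (720 - 539) mod 720 = 181 minutes = 3:01.

Final answer: 3:01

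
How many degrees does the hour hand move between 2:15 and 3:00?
The hour hand moves 0.5 degrees per minute.
Time elapsed: 3:00 - 2:15 = 45 minutes
Angular displacement: 45 x 0.5 = 22.5 degrees

Final answer: 22.5 degrees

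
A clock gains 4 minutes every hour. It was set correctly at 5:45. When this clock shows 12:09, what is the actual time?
For every 60 true minutes, the faulty clock advances 64 minutes, so 1 faulty-clock minute corresponds to 60/64 true minutes.
From 5:45 to 12:09 on the faulty dial is 384 minutes.
True elapsed: 384 x 60/64 = 360 minutes = 6 hours.
True time: 5:45 + 6 hours = 11:45.

Final answer: 11:45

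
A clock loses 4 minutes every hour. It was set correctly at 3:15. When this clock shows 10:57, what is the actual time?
For every 60 true minutes, the faulty clock advances 56 minutes, so 1 faulty-clock minute corresponds to 60/56 true minutes.
From 3:15 to 10:57 on the faulty dial is 462 minutes.
True elapsed: 462 x 60/56 = 495 minutes = 8 hours and 15 minutes.
True time: 3:15 + 8 hours and 15 minutes = 11:30.

Final answer: 11:30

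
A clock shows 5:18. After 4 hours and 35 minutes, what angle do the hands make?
First find the time 4 hours and 35 minutes after 5:18.
Total minutes: 5 x 60 + 18 + 4 x 60 + 35 = 593.
593 mod 720 = 593 minutes = 9:53.
Now compute the angle at 9:53:
Hour hand: 9 x 30 + 53 x 0.5 = 296.5 degrees
Minute hand: 53 x 6 = 318 degrees
Difference: |296.5 - 318| = 21.5 degrees
The angle is 21.5 degrees

Final answer: 21.5 degrees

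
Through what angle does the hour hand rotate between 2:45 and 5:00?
The hour hand moves 0.5 degrees per minute.
Time elapsed: 5:00 - 2:45 = 135 minutes
Angular displacement: 135 x 0.5 = 67.5 degrees

Final answer: 67.5 degrees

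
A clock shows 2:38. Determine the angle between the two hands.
Hour hand position: 2 x 30 + 38 x 0.5 = 79 degrees
Minute hand position: 38 x 6 = 228 degrees
Difference: |79 - 228| = 149 degrees
The angle between the hands is 149 degrees

Final answer: 149 degrees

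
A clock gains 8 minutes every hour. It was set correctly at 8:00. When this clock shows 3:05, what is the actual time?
For every 60 true minutes, the faulty clock advances 68 minutes, so 1 faulty-clock minute corresponds to 60/68 true minutes.
From 8:00 to 3:05 on the faulty dial is 425 minutes.
True elapsed: 425 x 60/68 = 375 minutes = 6 hours and 15 minutes.
True time: 8:00 + 6 hours and 15 minutes = 2:15.

Final answer: 2:15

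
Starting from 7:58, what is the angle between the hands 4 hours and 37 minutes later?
First find the time 4 hours and 37 minutes after 7:58.
Total minutes: 7 x 60 + 58 + 4 x 60 + 37 = 755.
755 mod 720 = 35 minutes = 12:35.
Now compute the angle at 12:35:
Hour hand: 0 x 30 + 35 x 0.5 = 17.5 degrees
Minute hand: 35 x 6 = 210 degrees
Difference: |17.5 - 210| = 192.5 degrees
Smaller angle: 360 - 192.5 = 167.5 degrees

Final answer: 167.5 degrees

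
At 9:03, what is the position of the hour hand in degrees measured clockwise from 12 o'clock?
The hour hand moves 30 degrees per hour and 0.5 degrees per minute.
At 9:03: (9) x 30 + 3 x 0.5 = 270 + 1.5 = 271.5 degrees

Final answer: 271.5 degrees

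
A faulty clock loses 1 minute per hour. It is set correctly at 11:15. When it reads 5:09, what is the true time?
For every 60 true minutes, the faulty clock advances 59 minutes, so 1 faulty-clock minute corresponds to 60/59 true minutes.
From 11:15 to 5:09 on the faulty dial is 354 minutes.
True elapsed: 354 x 60/59 = 360 minutes = 6 hours.
True time: 11:15 + 6 hours = 5:15.

Final answer: 5:15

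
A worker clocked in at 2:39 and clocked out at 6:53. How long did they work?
From 2:39 to 6:53:
(6 x 60 + 53) - (2 x 60 + 39) = 413 - 159 = 254 minutes
= 4 hours and 14 minutes

Final answer: 4 hours and 14 minutes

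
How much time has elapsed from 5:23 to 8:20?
From 5:23 to 8:20:
(8 x 60 + 20) - (5 x 60 + 23) = 500 - 323 = 177 minutes
= 2 hours and 57 minutes

Final answer: 2 hours and 57 minutes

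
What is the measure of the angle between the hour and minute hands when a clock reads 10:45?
Hour hand position: 10 x 30 + 45 x 0.5 = 322.5 degrees
Minute hand position: 45 x 6 = 270 degrees
Difference: |322.5 - 270| = 52.5 degrees
The angle between the hands is 52.5 degrees

Final answer: 52.5 degrees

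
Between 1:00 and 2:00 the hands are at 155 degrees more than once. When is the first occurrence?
At t minutes past 1:00, the hour hand is at 30 x 1 + 0.5t degrees and the minute hand is at 6t degrees.
The smaller angle between them is 155 degrees when |30H - 5.5t| = 155 or |30H - 5.5t| = 205.
With H = 1, solve 30 x 1 - 5.5t = +/- target for each target:
  t = (30 x 1 - 155) / 5.5 = -22.73 (outside (0, 60))
  t = (30 x 1 + 155) / 5.5 = 33.64
  t = (30 x 1 - 205) / 5.5 = -31.82 (outside (0, 60))
  t = (30 x 1 + 205) / 5.5 = 42.73
Valid solutions in (0, 60): {33.64, 42.73} minutes.
The first occurrence is t = 33.64 minutes.
The hands form a 155-degree angle at 33.64 minutes past 1:00.

Final answer: 33.64 minutes past 1:00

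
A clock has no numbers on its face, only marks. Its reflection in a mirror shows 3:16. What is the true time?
Reflection across the vertical (12-6) axis maps a hand at angle A degrees to (360 - A) degrees, which sends a reading of T minutes past 12:00 to (720 - T) minutes past 12:00.
Mirror reads 3:16 = 196 minutes past 12:00.
Actual time: (720 - 196) mod 720 = 524 minutes = 8:44.

Final answer: 8:44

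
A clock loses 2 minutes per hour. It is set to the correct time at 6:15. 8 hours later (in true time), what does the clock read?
For every 60 true minutes, the faulty clock advances 60 - 2 = 58 minutes.
True elapsed: 8 hours = 480 minutes.
Faulty clock advances: 480 x 58/60 = 464 minutes (drift: 16 minutes behind).
Shown time: 6:15 + 464 minutes = 1:59.

Final answer: 1:59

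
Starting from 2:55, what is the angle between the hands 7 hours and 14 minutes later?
First find the time 7 hours and 14 minutes after 2:55.
Total minutes: 2 x 60 + 55 + 7 x 60 + 14 = 609.
609 mod 720 = 609 minutes = 10:09.
Now compute the angle at 10:09:
Hour hand: 10 x 30 + 9 x 0.5 = 304.5 degrees
Minute hand: 9 x 6 = 54 degrees
Difference: |304.5 - 54| = 250.5 degrees
Smaller angle: 360 - 250.5 = 109.5 degrees

Final answer: 109.5 degrees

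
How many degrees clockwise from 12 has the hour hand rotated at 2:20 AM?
The hour hand moves 30 degrees per hour and 0.5 degrees per minute.
At 2:20: (2) x 30 + 20 x 0.5 = 60 + 10 = 70 degrees

Final answer: 70 degrees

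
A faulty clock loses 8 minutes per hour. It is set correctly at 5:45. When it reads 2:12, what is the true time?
For every 60 true minutes, the faulty clock advances 52 minutes, so 1 faulty-clock minute corresponds to 60/52 true minutes.
From 5:45 to 2:12 on the faulty dial is 507 minutes.
True elapsed: 507 x 60/52 = 585 minutes = 9 hours and 45 minutes.
True time: 5:45 + 9 hours and 45 minutes = 3:30.

Final answer: 3:30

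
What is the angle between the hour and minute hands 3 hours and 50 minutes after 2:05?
First find the time 3 hours and 50 minutes after 2:05.
Total minutes: 2 x 60 + 5 + 3 x 60 + 50 = 355.
355 mod 720 = 355 minutes = 5:55.
Now compute the angle at 5:55:
Hour hand: 5 x 30 + 55 x 0.5 = 177.5 degrees
Minute hand: 55 x 6 = 330 degrees
Difference: |177.5 - 330| = 152.5 degrees
The angle is 152.5 degrees

Final answer: 152.5 degrees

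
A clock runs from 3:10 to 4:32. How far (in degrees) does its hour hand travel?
The hour hand moves 0.5 degrees per minute.
Time elapsed: 4:32 - 3:10 = 82 minutes
Angular displacement: 82 x 0.5 = 41 degrees

Final answer: 41 degrees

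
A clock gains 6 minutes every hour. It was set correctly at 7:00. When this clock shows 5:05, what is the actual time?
For every 60 true minutes, the faulty clock advances 66 minutes, so 1 faulty-clock minute corresponds to 60/66 true minutes.
From 7:00 to 5:05 on the faulty dial is 605 minutes.
True elapsed: 605 x 60/66 = 550 minutes = 9 hours and 10 minutes.
True time: 7:00 + 9 hours and 10 minutes = 4:10.

Final answer: 4:10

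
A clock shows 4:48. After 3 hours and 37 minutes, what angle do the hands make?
First find the time 3 hours and 37 minutes after 4:48.
Total minutes: 4 x 60 + 48 + 3 x 60 + 37 = 505.
505 mod 720 = 505 minutes = 8:25.
Now compute the angle at 8:25:
Hour hand: 8 x 30 + 25 x 0.5 = 252.5 degrees
Minute hand: 25 x 6 = 150 degrees
Difference: |252.5 - 150| = 102.5 degrees
The angle is 102.5 degrees

Final answer: 102.5 degrees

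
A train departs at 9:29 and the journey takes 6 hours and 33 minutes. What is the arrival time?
Starting time: 9:29
Adding 33 minutes to 29 minutes: 29 + 33 = 62 minutes = 1 hour and 2 minutes
Adding 6 hours: 9 + 6 + 1 (carry) = 16 - 12 = 4
Final time: 4:02

Final answer: 4:02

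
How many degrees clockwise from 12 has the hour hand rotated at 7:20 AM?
The hour hand moves 30 degrees per hour and 0.5 degrees per minute.
At 7:20: (7) x 30 + 20 x 0.5 = 210 + 10 = 220 degrees

Final answer: 220 degrees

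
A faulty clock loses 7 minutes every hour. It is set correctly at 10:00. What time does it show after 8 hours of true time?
For every 60 true minutes, the faulty clock advances 60 - 7 = 53 minutes.
True elapsed: 8 hours = 480 minutes.
Faulty clock advances: 480 x 53/60 = 424 minutes (drift: 56 minutes behind).
Shown time: 10:00 + 424 minutes = 5:04.

Final answer: 5:04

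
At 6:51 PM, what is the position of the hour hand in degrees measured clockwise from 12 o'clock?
The hour hand moves 30 degrees per hour and 0.5 degrees per minute.
At 6:51: (6) x 30 + 51 x 0.5 = 180 + 25.5 = 205.5 degrees

Final answer: 205.5 degrees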